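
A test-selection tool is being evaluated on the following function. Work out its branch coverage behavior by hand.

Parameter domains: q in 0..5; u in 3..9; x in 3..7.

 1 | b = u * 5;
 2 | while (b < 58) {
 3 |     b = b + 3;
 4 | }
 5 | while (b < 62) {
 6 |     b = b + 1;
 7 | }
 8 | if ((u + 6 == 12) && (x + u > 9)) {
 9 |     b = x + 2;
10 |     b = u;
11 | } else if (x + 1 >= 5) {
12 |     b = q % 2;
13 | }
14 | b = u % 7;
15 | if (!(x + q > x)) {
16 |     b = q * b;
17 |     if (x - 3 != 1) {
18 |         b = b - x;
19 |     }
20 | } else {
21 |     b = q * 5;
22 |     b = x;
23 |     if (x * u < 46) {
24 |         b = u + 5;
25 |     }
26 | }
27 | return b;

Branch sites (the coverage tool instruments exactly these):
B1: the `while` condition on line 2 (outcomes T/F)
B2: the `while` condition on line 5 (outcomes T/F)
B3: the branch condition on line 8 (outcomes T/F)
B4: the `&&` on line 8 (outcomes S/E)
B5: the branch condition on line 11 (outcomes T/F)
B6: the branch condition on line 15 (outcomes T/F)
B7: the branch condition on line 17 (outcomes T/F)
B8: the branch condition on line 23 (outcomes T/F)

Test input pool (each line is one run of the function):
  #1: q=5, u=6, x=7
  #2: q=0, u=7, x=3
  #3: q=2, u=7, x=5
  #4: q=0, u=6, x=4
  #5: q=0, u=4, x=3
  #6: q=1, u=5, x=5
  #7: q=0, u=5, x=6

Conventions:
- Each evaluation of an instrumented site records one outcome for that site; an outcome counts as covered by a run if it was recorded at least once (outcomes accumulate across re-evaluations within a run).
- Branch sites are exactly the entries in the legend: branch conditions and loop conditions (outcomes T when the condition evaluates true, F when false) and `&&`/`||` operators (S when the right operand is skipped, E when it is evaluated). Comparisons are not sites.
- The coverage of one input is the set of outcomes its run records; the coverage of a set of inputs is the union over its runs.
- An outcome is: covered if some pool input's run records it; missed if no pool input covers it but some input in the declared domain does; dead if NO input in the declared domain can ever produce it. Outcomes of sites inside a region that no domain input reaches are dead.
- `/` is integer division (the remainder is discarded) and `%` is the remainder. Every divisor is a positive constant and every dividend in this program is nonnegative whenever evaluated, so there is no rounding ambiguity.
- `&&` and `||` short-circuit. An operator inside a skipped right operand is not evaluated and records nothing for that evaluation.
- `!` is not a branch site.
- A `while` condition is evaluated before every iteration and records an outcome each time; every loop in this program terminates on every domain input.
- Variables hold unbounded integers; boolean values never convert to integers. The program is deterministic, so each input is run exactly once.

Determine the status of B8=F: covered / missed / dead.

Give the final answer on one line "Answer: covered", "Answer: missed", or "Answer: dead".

no pool input records B8=F
but domain input (q=1, u=7, x=7) does record it -> reachable, so missed

Answer: missed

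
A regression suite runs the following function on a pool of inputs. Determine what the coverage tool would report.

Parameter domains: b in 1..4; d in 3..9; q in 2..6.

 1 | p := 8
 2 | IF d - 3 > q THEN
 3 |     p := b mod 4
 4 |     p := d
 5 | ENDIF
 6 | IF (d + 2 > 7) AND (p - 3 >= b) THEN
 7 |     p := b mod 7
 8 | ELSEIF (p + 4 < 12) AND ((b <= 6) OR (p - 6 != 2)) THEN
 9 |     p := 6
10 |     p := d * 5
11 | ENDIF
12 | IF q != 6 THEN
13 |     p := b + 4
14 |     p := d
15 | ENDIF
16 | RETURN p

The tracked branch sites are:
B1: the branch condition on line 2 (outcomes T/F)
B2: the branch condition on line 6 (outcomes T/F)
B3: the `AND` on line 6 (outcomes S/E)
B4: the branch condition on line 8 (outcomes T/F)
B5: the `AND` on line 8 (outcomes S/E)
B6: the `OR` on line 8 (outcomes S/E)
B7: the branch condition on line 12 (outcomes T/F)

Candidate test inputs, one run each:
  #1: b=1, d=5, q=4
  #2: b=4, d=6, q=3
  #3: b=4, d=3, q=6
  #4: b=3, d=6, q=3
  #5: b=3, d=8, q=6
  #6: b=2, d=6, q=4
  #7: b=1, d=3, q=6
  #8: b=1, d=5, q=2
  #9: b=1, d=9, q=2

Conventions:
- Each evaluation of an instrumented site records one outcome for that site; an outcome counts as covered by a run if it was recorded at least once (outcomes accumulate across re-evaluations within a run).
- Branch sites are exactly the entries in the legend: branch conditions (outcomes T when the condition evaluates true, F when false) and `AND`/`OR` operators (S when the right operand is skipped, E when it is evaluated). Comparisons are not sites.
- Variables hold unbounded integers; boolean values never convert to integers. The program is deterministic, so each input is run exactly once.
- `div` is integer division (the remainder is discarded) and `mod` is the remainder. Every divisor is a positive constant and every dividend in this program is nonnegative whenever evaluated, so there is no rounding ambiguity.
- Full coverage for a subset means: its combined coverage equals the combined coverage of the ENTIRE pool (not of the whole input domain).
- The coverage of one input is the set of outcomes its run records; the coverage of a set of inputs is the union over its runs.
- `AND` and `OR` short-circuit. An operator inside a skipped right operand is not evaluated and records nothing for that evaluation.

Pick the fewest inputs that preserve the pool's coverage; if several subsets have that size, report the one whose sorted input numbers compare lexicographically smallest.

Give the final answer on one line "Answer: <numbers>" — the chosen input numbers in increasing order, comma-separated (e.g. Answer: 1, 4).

run #1 (b=1, d=5, q=4) records B1=F, B2=F, B3=S, B4=F, B5=S, B7=T
run #2 (b=4, d=6, q=3) records B1=F, B2=T, B3=E, B7=T
run #3 (b=4, d=3, q=6) records B1=F, B2=F, B3=S, B4=F, B5=S, B7=F
run #4 (b=3, d=6, q=3) records B1=F, B2=T, B3=E, B7=T
run #5 (b=3, d=8, q=6) records B1=F, B2=T, B3=E, B7=F
run #6 (b=2, d=6, q=4) records B1=F, B2=T, B3=E, B7=T
run #7 (b=1, d=3, q=6) records B1=F, B2=F, B3=S, B4=F, B5=S, B7=F
run #8 (b=1, d=5, q=2) records B1=F, B2=F, B3=S, B4=F, B5=S, B7=T
run #9 (b=1, d=9, q=2) records B1=T, B2=T, B3=E, B7=T
union over all inputs: B1=T, B1=F, B2=T, B2=F, B3=S, B3=E, B4=F, B5=S, B7=T, B7=F (10 outcomes)
every size-1 subset falls short of the 10 outcomes (best: 6/10)
the canonical winner is {3, 9}: size 2, full 10-outcome coverage, earliest index list among size-2 covers

Answer: 3, 9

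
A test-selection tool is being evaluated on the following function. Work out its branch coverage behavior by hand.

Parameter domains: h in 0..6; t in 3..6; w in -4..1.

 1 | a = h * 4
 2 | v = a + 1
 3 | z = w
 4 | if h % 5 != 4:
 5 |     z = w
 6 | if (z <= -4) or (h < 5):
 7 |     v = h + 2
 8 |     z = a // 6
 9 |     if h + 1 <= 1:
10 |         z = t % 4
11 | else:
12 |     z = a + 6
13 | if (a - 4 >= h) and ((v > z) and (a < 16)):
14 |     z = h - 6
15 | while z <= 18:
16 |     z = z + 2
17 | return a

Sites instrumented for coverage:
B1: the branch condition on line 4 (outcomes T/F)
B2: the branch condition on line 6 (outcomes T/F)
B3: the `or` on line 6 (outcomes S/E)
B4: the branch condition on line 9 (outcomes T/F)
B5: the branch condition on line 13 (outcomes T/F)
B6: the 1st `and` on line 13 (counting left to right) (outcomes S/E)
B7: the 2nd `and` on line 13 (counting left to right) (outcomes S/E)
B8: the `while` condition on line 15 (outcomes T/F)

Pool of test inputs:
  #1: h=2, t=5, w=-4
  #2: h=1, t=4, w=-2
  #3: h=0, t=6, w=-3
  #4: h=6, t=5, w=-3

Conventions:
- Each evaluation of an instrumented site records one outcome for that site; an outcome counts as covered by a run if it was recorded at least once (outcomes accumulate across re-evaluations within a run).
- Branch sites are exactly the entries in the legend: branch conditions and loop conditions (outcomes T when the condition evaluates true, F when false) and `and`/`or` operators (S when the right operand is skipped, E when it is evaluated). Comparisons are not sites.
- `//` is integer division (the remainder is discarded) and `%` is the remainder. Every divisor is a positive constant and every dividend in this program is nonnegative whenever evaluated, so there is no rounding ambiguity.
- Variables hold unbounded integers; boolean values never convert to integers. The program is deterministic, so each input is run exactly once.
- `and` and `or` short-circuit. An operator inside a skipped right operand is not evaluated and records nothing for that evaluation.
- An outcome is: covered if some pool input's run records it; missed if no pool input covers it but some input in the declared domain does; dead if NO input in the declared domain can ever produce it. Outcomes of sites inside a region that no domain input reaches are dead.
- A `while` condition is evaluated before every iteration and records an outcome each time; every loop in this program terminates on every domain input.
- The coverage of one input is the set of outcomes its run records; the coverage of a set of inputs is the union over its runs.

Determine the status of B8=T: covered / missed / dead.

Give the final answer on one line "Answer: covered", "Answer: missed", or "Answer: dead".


B8=T is recorded by pool input(s) 1, 2, 3 -> covered
Answer: covered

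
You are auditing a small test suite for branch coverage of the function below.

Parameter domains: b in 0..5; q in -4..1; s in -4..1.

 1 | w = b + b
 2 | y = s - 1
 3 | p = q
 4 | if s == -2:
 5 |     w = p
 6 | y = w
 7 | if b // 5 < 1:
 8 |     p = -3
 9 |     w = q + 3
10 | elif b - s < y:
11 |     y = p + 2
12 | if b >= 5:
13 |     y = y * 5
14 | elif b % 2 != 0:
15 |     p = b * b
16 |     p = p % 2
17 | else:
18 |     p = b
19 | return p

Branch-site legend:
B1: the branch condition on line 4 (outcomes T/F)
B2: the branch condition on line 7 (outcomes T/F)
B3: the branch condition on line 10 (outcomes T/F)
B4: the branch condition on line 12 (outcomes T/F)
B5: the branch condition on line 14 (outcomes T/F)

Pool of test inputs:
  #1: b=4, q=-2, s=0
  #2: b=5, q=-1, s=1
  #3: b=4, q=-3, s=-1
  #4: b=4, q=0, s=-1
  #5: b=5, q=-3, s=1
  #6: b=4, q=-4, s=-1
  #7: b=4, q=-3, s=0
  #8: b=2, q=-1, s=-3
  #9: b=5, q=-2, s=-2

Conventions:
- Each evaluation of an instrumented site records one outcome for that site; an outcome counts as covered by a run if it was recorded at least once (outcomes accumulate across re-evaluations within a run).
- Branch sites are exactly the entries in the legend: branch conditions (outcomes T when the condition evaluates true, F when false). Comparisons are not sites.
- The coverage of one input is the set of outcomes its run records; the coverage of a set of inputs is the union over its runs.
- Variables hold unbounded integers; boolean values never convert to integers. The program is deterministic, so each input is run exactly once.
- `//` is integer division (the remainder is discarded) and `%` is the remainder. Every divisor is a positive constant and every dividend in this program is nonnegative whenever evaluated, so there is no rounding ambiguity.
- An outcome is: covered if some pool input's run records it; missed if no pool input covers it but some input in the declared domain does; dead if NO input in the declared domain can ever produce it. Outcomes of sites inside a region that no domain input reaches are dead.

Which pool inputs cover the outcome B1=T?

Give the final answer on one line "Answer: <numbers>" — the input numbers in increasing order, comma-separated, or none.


input #1 (b=4, q=-2, s=0): does not produce B1=T
input #2 (b=5, q=-1, s=1): does not produce B1=T
input #3 (b=4, q=-3, s=-1): does not produce B1=T
input #4 (b=4, q=0, s=-1): does not produce B1=T
input #5 (b=5, q=-3, s=1): does not produce B1=T
input #6 (b=4, q=-4, s=-1): does not produce B1=T
input #7 (b=4, q=-3, s=0): does not produce B1=T
input #8 (b=2, q=-1, s=-3): does not produce B1=T
input #9 (b=5, q=-2, s=-2): produces B1=T
Answer: 9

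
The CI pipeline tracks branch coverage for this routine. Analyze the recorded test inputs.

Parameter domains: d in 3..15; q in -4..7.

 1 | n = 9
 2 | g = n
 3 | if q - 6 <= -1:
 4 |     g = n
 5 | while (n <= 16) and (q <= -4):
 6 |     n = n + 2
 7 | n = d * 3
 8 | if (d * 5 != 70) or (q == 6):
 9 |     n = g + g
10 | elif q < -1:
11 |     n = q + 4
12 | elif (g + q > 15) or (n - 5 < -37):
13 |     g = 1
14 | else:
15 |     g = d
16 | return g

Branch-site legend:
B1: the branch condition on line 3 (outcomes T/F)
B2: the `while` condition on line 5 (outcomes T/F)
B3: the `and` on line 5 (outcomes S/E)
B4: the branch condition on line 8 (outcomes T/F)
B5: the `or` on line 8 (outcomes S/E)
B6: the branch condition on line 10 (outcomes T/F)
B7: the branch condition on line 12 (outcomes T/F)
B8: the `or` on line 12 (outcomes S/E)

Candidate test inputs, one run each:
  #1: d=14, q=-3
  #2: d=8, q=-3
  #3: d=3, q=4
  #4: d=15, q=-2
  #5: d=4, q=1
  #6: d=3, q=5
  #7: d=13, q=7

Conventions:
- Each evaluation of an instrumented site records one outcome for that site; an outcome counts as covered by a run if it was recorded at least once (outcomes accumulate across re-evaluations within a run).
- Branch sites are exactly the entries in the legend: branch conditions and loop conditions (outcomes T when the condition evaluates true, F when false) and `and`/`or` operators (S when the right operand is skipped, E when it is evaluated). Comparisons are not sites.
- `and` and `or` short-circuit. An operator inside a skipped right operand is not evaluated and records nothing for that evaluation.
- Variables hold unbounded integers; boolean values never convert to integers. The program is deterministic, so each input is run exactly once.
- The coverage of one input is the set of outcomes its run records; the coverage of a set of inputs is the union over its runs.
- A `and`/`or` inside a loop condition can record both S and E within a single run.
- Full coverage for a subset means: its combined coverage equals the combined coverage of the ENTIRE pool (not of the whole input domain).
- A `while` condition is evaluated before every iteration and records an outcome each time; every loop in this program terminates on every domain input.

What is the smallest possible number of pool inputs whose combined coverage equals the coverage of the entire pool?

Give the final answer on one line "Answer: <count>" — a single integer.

run #1 (d=14, q=-3) records B1=T, B2=F, B3=E, B4=F, B5=E, B6=T
run #2 (d=8, q=-3) records B1=T, B2=F, B3=E, B4=T, B5=S
run #3 (d=3, q=4) records B1=T, B2=F, B3=E, B4=T, B5=S
run #4 (d=15, q=-2) records B1=T, B2=F, B3=E, B4=T, B5=S
run #5 (d=4, q=1) records B1=T, B2=F, B3=E, B4=T, B5=S
run #6 (d=3, q=5) records B1=T, B2=F, B3=E, B4=T, B5=S
run #7 (d=13, q=7) records B1=F, B2=F, B3=E, B4=T, B5=S
union over all inputs: B1=T, B1=F, B2=F, B3=E, B4=T, B4=F, B5=S, B5=E, B6=T (9 outcomes)
size 1 is not enough: best union over all size-1 subsets is 6/9
at size 2, {1, 7} reaches all 9 outcomes; every lexicographically earlier size-2 subset fails

Answer: 2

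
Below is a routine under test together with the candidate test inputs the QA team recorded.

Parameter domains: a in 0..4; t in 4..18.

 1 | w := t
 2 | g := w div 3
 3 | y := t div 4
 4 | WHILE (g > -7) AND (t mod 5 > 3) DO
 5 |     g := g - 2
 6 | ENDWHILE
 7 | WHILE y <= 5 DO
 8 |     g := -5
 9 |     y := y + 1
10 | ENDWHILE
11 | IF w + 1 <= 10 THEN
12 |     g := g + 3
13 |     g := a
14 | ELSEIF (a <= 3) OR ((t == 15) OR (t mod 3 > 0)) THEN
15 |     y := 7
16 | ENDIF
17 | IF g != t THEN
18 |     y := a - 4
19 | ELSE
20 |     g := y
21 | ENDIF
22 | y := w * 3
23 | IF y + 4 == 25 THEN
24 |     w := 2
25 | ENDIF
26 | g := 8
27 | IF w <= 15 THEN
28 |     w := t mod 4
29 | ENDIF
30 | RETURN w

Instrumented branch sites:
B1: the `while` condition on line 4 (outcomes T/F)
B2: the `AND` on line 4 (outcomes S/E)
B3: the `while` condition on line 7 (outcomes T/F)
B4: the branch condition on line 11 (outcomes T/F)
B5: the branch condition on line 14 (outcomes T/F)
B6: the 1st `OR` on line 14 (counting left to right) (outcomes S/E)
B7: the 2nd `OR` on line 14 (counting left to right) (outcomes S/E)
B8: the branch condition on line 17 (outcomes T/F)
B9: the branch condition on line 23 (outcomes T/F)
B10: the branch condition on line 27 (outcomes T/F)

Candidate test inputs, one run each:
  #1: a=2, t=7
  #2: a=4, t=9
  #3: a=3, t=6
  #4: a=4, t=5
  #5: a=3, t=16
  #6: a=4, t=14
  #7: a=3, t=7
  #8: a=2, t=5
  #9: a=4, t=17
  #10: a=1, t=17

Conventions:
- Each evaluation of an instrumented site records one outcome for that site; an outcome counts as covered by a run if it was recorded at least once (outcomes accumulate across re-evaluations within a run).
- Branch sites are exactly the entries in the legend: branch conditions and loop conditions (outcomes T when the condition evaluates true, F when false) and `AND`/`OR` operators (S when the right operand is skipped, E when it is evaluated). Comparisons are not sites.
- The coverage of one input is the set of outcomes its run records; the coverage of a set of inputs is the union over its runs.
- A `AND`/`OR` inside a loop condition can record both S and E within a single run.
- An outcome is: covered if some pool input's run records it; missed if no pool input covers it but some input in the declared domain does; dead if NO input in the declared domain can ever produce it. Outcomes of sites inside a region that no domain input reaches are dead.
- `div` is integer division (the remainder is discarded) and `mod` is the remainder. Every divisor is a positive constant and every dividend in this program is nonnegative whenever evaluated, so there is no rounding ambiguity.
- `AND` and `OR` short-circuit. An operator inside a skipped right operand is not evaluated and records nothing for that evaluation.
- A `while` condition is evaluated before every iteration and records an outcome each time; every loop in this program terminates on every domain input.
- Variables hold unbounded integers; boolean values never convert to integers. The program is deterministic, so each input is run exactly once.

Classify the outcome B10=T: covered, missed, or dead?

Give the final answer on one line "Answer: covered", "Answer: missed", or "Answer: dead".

B10=T is recorded by pool input(s) 1, 2, 3, 4, 6, 7, 8 -> covered

Answer: covered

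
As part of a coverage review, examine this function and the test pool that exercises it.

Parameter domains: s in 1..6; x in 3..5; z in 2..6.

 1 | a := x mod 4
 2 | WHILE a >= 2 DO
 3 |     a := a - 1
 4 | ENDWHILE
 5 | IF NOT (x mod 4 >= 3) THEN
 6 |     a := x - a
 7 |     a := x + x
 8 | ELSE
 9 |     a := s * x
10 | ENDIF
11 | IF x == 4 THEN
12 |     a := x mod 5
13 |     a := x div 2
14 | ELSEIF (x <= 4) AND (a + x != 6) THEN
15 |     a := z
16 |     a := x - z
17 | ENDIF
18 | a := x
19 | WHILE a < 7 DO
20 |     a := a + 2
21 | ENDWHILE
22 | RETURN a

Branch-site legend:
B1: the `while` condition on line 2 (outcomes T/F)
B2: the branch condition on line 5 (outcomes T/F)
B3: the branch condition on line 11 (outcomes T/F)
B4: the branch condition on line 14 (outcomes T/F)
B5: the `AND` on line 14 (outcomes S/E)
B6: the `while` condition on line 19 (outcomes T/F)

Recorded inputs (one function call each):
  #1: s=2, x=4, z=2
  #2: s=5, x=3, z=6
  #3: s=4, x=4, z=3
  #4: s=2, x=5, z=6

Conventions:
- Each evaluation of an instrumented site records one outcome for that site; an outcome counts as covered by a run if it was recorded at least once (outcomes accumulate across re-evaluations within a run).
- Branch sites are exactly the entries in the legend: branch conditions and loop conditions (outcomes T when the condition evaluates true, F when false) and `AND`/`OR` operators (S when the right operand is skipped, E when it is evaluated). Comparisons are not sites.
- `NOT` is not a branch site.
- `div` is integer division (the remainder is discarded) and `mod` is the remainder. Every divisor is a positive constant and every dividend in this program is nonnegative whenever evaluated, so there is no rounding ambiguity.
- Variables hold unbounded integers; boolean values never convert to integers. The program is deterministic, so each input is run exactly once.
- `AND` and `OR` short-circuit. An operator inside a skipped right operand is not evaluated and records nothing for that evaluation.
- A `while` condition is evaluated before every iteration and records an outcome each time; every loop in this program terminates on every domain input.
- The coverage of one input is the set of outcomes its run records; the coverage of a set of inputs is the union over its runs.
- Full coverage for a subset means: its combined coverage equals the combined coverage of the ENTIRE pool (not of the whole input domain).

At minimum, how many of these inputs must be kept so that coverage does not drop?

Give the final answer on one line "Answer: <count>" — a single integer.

#1 (s=2, x=4, z=2) -> B1->F, B2->T, B3->T, B6->T, B6->T, B6->F; covered: B1=F, B2=T, B3=T, B6=T, B6=F
#2 (s=5, x=3, z=6) -> B1->T, B1->T, B1->F, B2->F, B3->F, B5->E, B4->T, B6->T, B6->T, B6->F; covered: B1=T, B1=F, B2=F, B3=F, B4=T, B5=E, B6=T, B6=F
#3 (s=4, x=4, z=3) -> B1->F, B2->T, B3->T, B6->T, B6->T, B6->F; covered: B1=F, B2=T, B3=T, B6=T, B6=F
#4 (s=2, x=5, z=6) -> B1->F, B2->T, B3->F, B5->S, B4->F, B6->T, B6->F; covered: B1=F, B2=T, B3=F, B4=F, B5=S, B6=T, B6=F
together the pool reaches 12 outcomes: B1=T, B1=F, B2=T, B2=F, B3=T, B3=F, B4=T, B4=F, B5=S, B5=E, B6=T, B6=F
every size-1 subset falls short of the 12 outcomes (best: 8/12)
every size-2 subset falls short of the 12 outcomes (best: 11/12)
inputs {1, 2, 4} (size 3) cover everything; no size-3 subset with a lexicographically smaller index list covers all 12

Answer: 3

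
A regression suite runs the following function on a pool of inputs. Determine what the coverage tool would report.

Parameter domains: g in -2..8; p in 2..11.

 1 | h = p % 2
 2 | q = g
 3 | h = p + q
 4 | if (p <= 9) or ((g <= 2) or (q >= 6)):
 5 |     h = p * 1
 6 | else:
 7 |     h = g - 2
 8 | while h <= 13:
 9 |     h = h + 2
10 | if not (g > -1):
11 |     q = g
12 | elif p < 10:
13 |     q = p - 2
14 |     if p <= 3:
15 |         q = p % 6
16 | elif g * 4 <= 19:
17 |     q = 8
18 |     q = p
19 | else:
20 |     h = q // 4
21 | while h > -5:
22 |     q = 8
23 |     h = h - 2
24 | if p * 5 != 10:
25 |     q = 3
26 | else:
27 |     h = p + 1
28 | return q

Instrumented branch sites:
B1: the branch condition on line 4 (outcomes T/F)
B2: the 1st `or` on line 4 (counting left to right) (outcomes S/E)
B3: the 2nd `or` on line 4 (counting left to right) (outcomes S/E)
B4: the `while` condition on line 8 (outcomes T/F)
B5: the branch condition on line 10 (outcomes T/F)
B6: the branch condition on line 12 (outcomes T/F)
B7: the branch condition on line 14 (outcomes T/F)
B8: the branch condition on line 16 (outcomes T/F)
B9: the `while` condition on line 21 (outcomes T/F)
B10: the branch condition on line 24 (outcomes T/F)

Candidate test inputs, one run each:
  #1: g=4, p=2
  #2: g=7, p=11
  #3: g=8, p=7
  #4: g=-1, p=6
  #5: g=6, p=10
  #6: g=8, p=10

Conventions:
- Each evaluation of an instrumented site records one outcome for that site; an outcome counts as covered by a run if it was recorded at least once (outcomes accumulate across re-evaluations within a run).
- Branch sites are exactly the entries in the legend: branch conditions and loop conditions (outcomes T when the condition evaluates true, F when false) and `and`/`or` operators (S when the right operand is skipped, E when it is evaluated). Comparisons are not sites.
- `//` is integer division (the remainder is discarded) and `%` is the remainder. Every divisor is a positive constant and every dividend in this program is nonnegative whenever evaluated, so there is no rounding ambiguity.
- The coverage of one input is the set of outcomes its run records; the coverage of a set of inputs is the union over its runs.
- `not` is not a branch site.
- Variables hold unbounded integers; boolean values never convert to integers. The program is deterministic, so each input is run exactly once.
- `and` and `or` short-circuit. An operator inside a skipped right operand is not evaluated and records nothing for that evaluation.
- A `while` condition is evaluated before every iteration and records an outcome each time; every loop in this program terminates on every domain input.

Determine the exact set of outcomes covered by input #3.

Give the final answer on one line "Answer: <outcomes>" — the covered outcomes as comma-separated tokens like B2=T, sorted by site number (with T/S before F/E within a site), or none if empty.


Tracing the run of input #3 (g=8, p=7):
  B2->S, B1->T, B4->T, B4->T, B4->T, B4->T, B4->F, B5->F, B6->T, B7->F
  B9->T, B9->T, B9->T, B9->T, B9->T, B9->T, B9->T, B9->T, B9->T, B9->T
  B9->F, B10->T
distinct outcomes covered: B1=T, B2=S, B4=T, B4=F, B5=F, B6=T, B7=F, B9=T, B9=F, B10=T
Answer: B1=T, B2=S, B4=T, B4=F, B5=F, B6=T, B7=F, B9=T, B9=F, B10=T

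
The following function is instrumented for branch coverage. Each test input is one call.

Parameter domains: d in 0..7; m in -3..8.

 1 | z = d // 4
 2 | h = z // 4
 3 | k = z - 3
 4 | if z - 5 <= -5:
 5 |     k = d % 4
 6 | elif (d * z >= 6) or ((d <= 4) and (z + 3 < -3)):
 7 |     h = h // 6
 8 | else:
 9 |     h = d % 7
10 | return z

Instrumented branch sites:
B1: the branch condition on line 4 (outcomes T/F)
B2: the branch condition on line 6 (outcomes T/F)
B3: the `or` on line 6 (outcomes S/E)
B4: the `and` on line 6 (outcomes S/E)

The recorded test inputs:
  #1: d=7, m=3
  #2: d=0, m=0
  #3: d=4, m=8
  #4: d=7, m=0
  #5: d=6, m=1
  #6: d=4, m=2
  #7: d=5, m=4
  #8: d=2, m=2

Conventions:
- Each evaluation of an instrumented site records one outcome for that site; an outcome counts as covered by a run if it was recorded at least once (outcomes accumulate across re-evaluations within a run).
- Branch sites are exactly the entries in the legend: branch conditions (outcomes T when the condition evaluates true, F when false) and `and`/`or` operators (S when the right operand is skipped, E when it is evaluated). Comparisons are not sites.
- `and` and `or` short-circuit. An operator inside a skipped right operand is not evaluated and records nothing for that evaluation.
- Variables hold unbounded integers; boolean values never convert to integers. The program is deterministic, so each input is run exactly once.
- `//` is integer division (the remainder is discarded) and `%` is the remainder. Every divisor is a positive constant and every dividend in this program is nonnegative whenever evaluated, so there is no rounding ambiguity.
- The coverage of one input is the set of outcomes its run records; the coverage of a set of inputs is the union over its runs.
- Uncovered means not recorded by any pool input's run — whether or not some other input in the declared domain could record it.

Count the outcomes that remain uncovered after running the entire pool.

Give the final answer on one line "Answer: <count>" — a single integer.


input #1, d=7, m=3: outcomes B1=F, B2=T, B3=S
input #2, d=0, m=0: outcomes B1=T
input #3, d=4, m=8: outcomes B1=F, B2=F, B3=E, B4=E
input #4, d=7, m=0: outcomes B1=F, B2=T, B3=S
input #5, d=6, m=1: outcomes B1=F, B2=T, B3=S
input #6, d=4, m=2: outcomes B1=F, B2=F, B3=E, B4=E
input #7, d=5, m=4: outcomes B1=F, B2=F, B3=E, B4=S
input #8, d=2, m=2: outcomes B1=T
union over the pool: B1=T, B1=F, B2=T, B2=F, B3=S, B3=E, B4=S, B4=E
uncovered (0 of 8): none
Answer: 0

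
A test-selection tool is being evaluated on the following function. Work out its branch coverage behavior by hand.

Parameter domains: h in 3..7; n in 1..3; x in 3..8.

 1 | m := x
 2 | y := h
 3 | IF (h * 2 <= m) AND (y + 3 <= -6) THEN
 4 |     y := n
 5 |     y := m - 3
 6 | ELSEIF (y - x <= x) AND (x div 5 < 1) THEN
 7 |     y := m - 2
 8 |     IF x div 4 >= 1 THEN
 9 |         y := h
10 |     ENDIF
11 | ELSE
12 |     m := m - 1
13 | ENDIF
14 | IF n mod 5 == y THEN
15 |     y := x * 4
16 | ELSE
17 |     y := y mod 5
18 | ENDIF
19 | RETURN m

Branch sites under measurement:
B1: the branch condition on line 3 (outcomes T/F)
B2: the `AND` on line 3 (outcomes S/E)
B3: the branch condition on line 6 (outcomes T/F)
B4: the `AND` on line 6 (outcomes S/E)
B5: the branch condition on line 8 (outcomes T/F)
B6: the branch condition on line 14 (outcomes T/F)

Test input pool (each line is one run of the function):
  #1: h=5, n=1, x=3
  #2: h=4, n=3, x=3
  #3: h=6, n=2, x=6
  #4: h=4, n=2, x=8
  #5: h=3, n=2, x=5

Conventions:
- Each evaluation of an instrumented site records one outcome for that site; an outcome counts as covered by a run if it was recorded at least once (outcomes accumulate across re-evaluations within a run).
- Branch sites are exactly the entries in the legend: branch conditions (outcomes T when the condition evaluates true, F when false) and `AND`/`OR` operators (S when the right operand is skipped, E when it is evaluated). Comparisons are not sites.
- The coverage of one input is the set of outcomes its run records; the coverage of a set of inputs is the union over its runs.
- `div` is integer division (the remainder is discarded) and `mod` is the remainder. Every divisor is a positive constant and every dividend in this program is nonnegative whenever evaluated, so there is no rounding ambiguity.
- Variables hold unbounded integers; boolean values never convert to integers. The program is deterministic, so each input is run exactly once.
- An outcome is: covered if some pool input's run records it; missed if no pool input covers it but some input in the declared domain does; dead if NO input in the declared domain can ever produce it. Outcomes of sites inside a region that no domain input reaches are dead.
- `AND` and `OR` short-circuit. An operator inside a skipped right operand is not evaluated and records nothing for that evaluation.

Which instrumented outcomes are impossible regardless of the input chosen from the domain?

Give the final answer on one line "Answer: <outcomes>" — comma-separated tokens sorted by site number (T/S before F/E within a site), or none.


running all 90 domain inputs and tallying outcomes:
  B1=T: zero occurrences over every domain input -> dead
  reachable outcomes have witnesses, e.g. B1=F (e.g. h=3, n=1, x=3), B2=S (e.g. h=3, n=1, x=3), B2=E (e.g. h=3, n=1, x=6), B3=T (e.g. h=3, n=1, x=3)
Answer: B1=T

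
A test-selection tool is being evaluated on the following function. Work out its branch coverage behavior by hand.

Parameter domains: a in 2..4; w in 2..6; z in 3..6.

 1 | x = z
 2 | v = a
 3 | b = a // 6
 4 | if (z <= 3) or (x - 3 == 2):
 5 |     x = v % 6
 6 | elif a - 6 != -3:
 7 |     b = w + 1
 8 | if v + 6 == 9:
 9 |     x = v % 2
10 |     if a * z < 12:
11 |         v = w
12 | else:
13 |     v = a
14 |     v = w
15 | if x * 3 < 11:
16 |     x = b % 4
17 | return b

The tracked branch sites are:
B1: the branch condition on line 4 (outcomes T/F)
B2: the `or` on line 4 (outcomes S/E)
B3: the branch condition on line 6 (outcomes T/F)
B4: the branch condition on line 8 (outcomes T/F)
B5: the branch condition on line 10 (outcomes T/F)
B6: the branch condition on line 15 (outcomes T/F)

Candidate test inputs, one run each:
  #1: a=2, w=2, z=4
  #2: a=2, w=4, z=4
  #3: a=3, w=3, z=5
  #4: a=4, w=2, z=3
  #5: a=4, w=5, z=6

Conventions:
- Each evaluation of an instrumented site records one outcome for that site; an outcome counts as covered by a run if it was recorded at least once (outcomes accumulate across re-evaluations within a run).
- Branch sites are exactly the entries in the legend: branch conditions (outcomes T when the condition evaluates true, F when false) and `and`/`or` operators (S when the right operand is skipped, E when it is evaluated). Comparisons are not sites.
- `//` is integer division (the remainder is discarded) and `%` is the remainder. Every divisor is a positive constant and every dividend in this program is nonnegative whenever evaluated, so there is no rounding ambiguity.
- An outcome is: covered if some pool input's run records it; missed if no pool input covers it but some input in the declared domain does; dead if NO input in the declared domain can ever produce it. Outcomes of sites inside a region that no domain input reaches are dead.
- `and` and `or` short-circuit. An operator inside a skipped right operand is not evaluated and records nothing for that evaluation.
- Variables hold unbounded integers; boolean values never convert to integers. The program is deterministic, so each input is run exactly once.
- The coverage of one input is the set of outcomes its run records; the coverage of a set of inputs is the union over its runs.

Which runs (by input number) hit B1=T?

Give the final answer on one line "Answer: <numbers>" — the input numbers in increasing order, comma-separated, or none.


input #1 (a=2, w=2, z=4): does not produce B1=T
input #2 (a=2, w=4, z=4): does not produce B1=T
input #3 (a=3, w=3, z=5): produces B1=T
input #4 (a=4, w=2, z=3): produces B1=T
input #5 (a=4, w=5, z=6): does not produce B1=T
Answer: 3, 4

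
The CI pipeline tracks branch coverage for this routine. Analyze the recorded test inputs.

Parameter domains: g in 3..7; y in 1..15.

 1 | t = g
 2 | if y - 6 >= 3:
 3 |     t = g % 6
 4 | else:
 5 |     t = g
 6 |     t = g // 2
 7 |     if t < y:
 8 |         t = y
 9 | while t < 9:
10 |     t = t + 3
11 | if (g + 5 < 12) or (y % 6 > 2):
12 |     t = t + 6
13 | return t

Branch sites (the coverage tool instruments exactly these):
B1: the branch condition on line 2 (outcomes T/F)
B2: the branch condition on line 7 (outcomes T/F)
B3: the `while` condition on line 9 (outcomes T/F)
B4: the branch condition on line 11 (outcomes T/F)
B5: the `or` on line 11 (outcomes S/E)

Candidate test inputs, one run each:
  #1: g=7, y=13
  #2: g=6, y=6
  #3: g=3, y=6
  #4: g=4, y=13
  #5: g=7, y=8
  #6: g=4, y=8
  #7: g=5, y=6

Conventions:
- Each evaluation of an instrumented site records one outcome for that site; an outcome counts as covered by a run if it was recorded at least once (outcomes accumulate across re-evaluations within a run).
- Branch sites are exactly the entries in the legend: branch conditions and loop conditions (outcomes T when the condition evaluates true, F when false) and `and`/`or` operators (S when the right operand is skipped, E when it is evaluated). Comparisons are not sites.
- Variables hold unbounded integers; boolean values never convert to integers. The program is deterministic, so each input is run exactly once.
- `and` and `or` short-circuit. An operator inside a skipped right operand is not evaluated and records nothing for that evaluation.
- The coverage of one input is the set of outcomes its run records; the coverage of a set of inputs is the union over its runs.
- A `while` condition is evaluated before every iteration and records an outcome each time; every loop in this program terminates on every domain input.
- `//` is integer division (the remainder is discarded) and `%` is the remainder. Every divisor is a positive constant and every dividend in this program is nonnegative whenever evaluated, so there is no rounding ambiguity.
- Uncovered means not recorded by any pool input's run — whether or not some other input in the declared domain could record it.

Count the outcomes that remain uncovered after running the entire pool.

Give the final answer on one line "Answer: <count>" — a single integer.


run #1 (g=7, y=13) runs B1->T, B3->T, B3->T, B3->T, B3->F, B5->E, B4->F; records B1=T, B3=T, B3=F, B4=F, B5=E
run #2 (g=6, y=6) runs B1->F, B2->T, B3->T, B3->F, B5->S, B4->T; records B1=F, B2=T, B3=T, B3=F, B4=T, B5=S
run #3 (g=3, y=6) runs B1->F, B2->T, B3->T, B3->F, B5->S, B4->T; records B1=F, B2=T, B3=T, B3=F, B4=T, B5=S
run #4 (g=4, y=13) runs B1->T, B3->T, B3->T, B3->F, B5->S, B4->T; records B1=T, B3=T, B3=F, B4=T, B5=S
run #5 (g=7, y=8) runs B1->F, B2->T, B3->T, B3->F, B5->E, B4->F; records B1=F, B2=T, B3=T, B3=F, B4=F, B5=E
run #6 (g=4, y=8) runs B1->F, B2->T, B3->T, B3->F, B5->S, B4->T; records B1=F, B2=T, B3=T, B3=F, B4=T, B5=S
run #7 (g=5, y=6) runs B1->F, B2->T, B3->T, B3->F, B5->S, B4->T; records B1=F, B2=T, B3=T, B3=F, B4=T, B5=S
union over the pool: B1=T, B1=F, B2=T, B3=T, B3=F, B4=T, B4=F, B5=S, B5=E
uncovered (1 of 10): B2=F
Answer: 1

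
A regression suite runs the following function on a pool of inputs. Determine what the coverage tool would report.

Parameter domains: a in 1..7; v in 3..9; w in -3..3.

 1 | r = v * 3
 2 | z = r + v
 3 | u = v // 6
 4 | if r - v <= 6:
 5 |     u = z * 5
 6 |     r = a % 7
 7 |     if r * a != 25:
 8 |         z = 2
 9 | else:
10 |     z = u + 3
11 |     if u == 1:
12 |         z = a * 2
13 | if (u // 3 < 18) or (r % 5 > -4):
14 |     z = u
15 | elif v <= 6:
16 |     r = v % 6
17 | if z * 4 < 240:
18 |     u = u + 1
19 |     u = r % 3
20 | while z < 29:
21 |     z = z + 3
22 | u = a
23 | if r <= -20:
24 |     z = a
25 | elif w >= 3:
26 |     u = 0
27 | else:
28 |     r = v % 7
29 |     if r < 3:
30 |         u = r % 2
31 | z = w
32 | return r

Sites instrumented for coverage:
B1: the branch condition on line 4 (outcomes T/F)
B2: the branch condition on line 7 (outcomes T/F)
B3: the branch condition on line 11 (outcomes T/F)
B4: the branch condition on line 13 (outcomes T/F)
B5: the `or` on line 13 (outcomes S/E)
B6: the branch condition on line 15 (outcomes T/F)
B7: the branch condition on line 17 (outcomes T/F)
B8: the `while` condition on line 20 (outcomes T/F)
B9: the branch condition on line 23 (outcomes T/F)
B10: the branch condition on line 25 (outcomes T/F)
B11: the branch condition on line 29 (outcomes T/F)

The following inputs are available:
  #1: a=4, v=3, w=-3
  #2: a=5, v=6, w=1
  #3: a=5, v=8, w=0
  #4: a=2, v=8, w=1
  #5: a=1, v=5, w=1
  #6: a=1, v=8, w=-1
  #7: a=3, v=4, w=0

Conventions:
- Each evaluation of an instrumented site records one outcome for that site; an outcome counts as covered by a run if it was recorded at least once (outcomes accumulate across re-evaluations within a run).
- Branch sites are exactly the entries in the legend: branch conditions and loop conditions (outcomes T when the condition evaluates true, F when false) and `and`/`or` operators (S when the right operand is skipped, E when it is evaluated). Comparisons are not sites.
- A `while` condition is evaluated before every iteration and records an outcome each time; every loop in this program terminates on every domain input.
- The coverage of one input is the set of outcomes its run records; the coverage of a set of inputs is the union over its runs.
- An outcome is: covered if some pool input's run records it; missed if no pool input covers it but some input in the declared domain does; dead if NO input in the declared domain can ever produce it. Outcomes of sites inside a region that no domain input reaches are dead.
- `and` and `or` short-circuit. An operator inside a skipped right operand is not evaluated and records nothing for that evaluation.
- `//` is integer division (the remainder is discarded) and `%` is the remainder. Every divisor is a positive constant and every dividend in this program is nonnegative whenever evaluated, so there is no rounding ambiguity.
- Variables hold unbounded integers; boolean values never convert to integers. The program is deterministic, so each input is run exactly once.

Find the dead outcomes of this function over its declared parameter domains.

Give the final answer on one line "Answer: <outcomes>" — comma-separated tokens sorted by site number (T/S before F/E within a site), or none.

running all 343 domain inputs and tallying outcomes:
  B4=F: zero occurrences over every domain input -> dead
  B6=T: zero occurrences over every domain input -> dead
  B6=F: zero occurrences over every domain input -> dead
  B9=T: zero occurrences over every domain input -> dead
  reachable outcomes have witnesses, e.g. B1=T (e.g. a=1, v=3, w=-3), B1=F (e.g. a=1, v=4, w=-3), B2=T (e.g. a=1, v=3, w=-3), B2=F (e.g. a=5, v=3, w=-3)

Answer: B4=F, B6=T, B6=F, B9=T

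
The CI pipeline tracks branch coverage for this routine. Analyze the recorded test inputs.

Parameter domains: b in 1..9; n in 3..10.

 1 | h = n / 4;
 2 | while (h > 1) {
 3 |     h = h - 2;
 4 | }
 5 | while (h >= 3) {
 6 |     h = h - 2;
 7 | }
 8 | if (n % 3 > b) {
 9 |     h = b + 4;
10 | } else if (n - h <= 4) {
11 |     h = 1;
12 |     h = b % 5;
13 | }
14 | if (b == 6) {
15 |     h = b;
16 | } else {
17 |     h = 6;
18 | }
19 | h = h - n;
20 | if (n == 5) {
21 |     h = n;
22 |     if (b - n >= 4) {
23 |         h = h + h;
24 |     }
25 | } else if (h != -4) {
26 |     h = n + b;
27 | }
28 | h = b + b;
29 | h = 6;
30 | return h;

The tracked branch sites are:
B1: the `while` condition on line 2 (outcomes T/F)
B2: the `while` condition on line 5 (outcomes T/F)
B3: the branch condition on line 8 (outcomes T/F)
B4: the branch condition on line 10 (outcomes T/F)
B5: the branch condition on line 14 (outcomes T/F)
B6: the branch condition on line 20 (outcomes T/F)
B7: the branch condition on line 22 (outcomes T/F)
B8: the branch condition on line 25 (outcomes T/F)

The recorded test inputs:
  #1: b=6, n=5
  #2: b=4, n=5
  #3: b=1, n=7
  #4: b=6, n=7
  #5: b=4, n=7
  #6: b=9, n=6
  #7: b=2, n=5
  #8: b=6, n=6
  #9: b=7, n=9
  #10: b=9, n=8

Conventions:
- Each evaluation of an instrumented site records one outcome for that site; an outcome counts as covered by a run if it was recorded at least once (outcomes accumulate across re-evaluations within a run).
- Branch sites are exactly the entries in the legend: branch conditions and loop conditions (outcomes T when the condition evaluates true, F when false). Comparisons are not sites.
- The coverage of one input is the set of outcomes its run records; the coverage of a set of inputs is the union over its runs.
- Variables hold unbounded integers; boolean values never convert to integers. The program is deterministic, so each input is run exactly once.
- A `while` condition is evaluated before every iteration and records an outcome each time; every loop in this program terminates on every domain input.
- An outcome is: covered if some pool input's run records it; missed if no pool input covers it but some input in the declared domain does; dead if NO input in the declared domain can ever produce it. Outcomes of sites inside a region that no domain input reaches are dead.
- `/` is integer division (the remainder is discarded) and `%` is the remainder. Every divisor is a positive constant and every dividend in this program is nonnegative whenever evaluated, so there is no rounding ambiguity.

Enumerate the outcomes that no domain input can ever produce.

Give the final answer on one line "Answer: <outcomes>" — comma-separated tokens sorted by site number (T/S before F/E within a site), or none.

running all 72 domain inputs and tallying outcomes:
  B2=T: no domain input ever produces it -> dead
  reachable outcomes have witnesses, e.g. B1=T (e.g. b=1, n=8), B1=F (e.g. b=1, n=3), B2=F (e.g. b=1, n=3), B3=T (e.g. b=1, n=5)

Answer: B2=T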